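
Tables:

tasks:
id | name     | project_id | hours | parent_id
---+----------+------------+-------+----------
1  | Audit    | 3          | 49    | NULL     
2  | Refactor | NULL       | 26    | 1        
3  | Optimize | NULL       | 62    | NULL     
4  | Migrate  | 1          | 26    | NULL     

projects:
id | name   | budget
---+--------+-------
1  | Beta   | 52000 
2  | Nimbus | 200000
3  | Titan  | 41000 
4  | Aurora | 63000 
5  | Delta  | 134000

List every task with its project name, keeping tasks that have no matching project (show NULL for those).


LEFT JOIN keeps every row from tasks (the left table); where project_id has no match in projects, the project columns become NULL. Walk through each task:
  - task 1 (Audit): project_id=3 -> matches Titan
  - task 2 (Refactor): project_id=NULL, no match -> kept with NULL
  - task 3 (Optimize): project_id=NULL, no match -> kept with NULL
  - task 4 (Migrate): project_id=1 -> matches Beta
All 4 rows appear; 2 have NULL project.

SQL:
SELECT a.name, b.name AS project
FROM tasks a
LEFT JOIN projects b ON a.project_id = b.id

Result:
name     | project
---------+--------
Audit    | Titan  
Refactor | NULL   
Optimize | NULL   
Migrate  | Beta   


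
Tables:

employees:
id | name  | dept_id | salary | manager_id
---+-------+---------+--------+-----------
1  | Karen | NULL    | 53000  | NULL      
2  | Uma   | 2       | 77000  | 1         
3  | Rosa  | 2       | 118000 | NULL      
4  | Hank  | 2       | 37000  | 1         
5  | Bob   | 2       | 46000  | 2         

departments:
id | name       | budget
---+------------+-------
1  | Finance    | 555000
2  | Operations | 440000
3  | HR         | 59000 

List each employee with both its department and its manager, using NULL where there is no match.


Two LEFT JOINs from the same base table employees: one to departments via dept_id, one to employees itself via manager_id. Both are LEFT so every employee is preserved.
Match against departments:
  - employee 1 (Karen): dept_id=NULL, no match -> kept with NULL
  - employee 2 (Uma): dept_id=2 -> matches Operations
  - employee 3 (Rosa): dept_id=2 -> matches Operations
  - employee 4 (Hank): dept_id=2 -> matches Operations
  - employee 5 (Bob): dept_id=2 -> matches Operations
Match against employees (self):
  - employee 1 (Karen): manager_id=NULL -> NULL
  - employee 2 (Uma): manager_id=1 -> Karen
  - employee 3 (Rosa): manager_id=NULL -> NULL
  - employee 4 (Hank): manager_id=1 -> Karen
  - employee 5 (Bob): manager_id=2 -> Uma

SQL:
SELECT a.name, b.name AS department, c.name AS manager
FROM employees a
LEFT JOIN departments b ON a.dept_id = b.id
LEFT JOIN employees c ON a.manager_id = c.id

Result:
name  | department | manager
------+------------+--------
Karen | NULL       | NULL   
Uma   | Operations | Karen  
Rosa  | Operations | NULL   
Hank  | Operations | Karen  
Bob   | Operations | Uma    


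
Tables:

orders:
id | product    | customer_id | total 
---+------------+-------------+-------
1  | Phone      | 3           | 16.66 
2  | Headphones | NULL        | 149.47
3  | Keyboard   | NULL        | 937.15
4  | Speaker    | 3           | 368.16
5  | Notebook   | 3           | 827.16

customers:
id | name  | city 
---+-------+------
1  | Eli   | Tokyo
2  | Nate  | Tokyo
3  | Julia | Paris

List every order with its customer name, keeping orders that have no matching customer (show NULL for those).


LEFT JOIN keeps every row from orders (the left table); where customer_id has no match in customers, the customer columns become NULL. Walk through each order:
  - order 1 (Phone): customer_id=3 -> matches Julia
  - order 2 (Headphones): customer_id=NULL, no match -> kept with NULL
  - order 3 (Keyboard): customer_id=NULL, no match -> kept with NULL
  - order 4 (Speaker): customer_id=3 -> matches Julia
  - order 5 (Notebook): customer_id=3 -> matches Julia
All 5 rows appear; 2 have NULL customer.

SQL:
SELECT a.product, b.name AS customer
FROM orders a
LEFT JOIN customers b ON a.customer_id = b.id

Result:
product    | customer
-----------+---------
Phone      | Julia   
Headphones | NULL    
Keyboard   | NULL    
Speaker    | Julia   
Notebook   | Julia   


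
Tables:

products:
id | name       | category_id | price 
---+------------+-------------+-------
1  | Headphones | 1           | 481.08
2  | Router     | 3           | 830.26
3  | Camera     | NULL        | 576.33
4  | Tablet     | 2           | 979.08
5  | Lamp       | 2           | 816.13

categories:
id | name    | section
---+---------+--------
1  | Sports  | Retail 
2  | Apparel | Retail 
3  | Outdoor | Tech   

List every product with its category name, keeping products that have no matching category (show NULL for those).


LEFT JOIN keeps every row from products (the left table); where category_id has no match in categories, the category columns become NULL. Walk through each product:
  - product 1 (Headphones): category_id=1 -> matches Sports
  - product 2 (Router): category_id=3 -> matches Outdoor
  - product 3 (Camera): category_id=NULL, no match -> kept with NULL
  - product 4 (Tablet): category_id=2 -> matches Apparel
  - product 5 (Lamp): category_id=2 -> matches Apparel
All 5 rows appear; 1 has NULL category.

SQL:
SELECT a.name, b.name AS category
FROM products a
LEFT JOIN categories b ON a.category_id = b.id

Result:
name       | category
-----------+---------
Headphones | Sports  
Router     | Outdoor 
Camera     | NULL    
Tablet     | Apparel 
Lamp       | Apparel 


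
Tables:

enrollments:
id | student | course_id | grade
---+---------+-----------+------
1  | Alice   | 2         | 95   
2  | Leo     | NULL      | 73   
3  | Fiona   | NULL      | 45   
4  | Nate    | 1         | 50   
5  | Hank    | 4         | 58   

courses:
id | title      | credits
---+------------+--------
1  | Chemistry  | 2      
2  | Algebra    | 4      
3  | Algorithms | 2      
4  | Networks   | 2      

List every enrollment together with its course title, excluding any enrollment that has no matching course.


INNER JOIN keeps only enrollments rows whose course_id matches an id in courses. Walk through each enrollment:
  - enrollment 1 (Alice): course_id=2 -> matches Algebra
  - enrollment 2 (Leo): course_id=NULL, no match -> dropped
  - enrollment 3 (Fiona): course_id=NULL, no match -> dropped
  - enrollment 4 (Nate): course_id=1 -> matches Chemistry
  - enrollment 5 (Hank): course_id=4 -> matches Networks
So 2 of 5 rows are dropped.

SQL:
SELECT a.student, b.title AS course
FROM enrollments a
INNER JOIN courses b ON a.course_id = b.id

Result:
student | course   
--------+----------
Alice   | Algebra  
Nate    | Chemistry
Hank    | Networks 


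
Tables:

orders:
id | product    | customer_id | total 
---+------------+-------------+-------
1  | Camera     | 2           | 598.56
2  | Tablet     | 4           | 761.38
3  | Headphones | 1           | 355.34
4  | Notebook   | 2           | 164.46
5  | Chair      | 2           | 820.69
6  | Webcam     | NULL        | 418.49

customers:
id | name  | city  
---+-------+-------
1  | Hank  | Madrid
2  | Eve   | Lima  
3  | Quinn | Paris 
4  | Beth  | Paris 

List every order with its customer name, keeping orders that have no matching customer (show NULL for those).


LEFT JOIN keeps every row from orders (the left table); where customer_id has no match in customers, the customer columns become NULL. Walk through each order:
  - order 1 (Camera): customer_id=2 -> matches Eve
  - order 2 (Tablet): customer_id=4 -> matches Beth
  - order 3 (Headphones): customer_id=1 -> matches Hank
  - order 4 (Notebook): customer_id=2 -> matches Eve
  - order 5 (Chair): customer_id=2 -> matches Eve
  - order 6 (Webcam): customer_id=NULL, no match -> kept with NULL
All 6 rows appear; 1 has NULL customer.

SQL:
SELECT a.product, b.name AS customer
FROM orders a
LEFT JOIN customers b ON a.customer_id = b.id

Result:
product    | customer
-----------+---------
Camera     | Eve     
Tablet     | Beth    
Headphones | Hank    
Notebook   | Eve     
Chair      | Eve     
Webcam     | NULL    


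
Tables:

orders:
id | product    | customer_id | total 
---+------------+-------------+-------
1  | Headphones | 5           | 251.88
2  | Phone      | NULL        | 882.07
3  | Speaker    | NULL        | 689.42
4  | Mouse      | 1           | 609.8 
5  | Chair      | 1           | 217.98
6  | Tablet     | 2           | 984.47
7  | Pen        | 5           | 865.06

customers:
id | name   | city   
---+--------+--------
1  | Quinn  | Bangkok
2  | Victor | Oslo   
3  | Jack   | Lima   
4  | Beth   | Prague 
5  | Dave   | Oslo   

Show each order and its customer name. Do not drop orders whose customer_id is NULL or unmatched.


LEFT JOIN keeps every row from orders (the left table); where customer_id has no match in customers, the customer columns become NULL. Walk through each order:
  - order 1 (Headphones): customer_id=5 -> matches Dave
  - order 2 (Phone): customer_id=NULL, no match -> kept with NULL
  - order 3 (Speaker): customer_id=NULL, no match -> kept with NULL
  - order 4 (Mouse): customer_id=1 -> matches Quinn
  - order 5 (Chair): customer_id=1 -> matches Quinn
  - order 6 (Tablet): customer_id=2 -> matches Victor
  - order 7 (Pen): customer_id=5 -> matches Dave
All 7 rows appear; 2 have NULL customer.

SQL:
SELECT a.product, b.name AS customer
FROM orders a
LEFT JOIN customers b ON a.customer_id = b.id

Result:
product    | customer
-----------+---------
Headphones | Dave    
Phone      | NULL    
Speaker    | NULL    
Mouse      | Quinn   
Chair      | Quinn   
Tablet     | Victor  
Pen        | Dave    


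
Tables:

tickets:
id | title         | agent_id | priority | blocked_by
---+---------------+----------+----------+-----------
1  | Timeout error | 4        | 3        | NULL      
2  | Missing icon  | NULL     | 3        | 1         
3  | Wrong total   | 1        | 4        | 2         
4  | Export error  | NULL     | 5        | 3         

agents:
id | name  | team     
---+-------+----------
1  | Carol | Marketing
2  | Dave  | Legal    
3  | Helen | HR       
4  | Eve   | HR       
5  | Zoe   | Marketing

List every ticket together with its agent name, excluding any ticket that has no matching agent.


INNER JOIN keeps only tickets rows whose agent_id matches an id in agents. Walk through each ticket:
  - ticket 1 (Timeout error): agent_id=4 -> matches Eve
  - ticket 2 (Missing icon): agent_id=NULL, no match -> dropped
  - ticket 3 (Wrong total): agent_id=1 -> matches Carol
  - ticket 4 (Export error): agent_id=NULL, no match -> dropped
So 2 of 4 rows are dropped.

SQL:
SELECT a.title, b.name AS agent
FROM tickets a
INNER JOIN agents b ON a.agent_id = b.id

Result:
title         | agent
--------------+------
Timeout error | Eve  
Wrong total   | Carol


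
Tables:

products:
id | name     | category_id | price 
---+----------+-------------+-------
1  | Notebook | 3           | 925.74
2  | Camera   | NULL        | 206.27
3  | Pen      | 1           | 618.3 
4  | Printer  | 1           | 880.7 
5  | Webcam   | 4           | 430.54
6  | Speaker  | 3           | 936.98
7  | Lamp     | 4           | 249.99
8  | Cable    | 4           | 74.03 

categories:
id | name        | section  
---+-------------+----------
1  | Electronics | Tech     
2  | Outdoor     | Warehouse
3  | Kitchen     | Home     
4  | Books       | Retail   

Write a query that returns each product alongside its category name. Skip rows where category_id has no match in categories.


INNER JOIN keeps only products rows whose category_id matches an id in categories. Walk through each product:
  - product 1 (Notebook): category_id=3 -> matches Kitchen
  - product 2 (Camera): category_id=NULL, no match -> dropped
  - product 3 (Pen): category_id=1 -> matches Electronics
  - product 4 (Printer): category_id=1 -> matches Electronics
  - product 5 (Webcam): category_id=4 -> matches Books
  - product 6 (Speaker): category_id=3 -> matches Kitchen
  - product 7 (Lamp): category_id=4 -> matches Books
  - product 8 (Cable): category_id=4 -> matches Books
So 1 of 8 rows is dropped.

SQL:
SELECT a.name, b.name AS category
FROM products a
INNER JOIN categories b ON a.category_id = b.id

Result:
name     | category   
---------+------------
Notebook | Kitchen    
Pen      | Electronics
Printer  | Electronics
Webcam   | Books      
Speaker  | Kitchen    
Lamp     | Books      
Cable    | Books      


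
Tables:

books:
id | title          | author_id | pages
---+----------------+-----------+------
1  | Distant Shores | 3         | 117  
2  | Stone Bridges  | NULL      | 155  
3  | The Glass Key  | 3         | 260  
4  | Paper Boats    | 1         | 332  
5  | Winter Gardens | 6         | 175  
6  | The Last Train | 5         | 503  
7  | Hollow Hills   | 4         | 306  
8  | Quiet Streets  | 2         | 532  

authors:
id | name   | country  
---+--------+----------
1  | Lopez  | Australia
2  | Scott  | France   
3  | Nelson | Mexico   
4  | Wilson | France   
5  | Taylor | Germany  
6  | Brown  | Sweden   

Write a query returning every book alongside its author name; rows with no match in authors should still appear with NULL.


LEFT JOIN keeps every row from books (the left table); where author_id has no match in authors, the author columns become NULL. Walk through each book:
  - book 1 (Distant Shores): author_id=3 -> matches Nelson
  - book 2 (Stone Bridges): author_id=NULL, no match -> kept with NULL
  - book 3 (The Glass Key): author_id=3 -> matches Nelson
  - book 4 (Paper Boats): author_id=1 -> matches Lopez
  - book 5 (Winter Gardens): author_id=6 -> matches Brown
  - book 6 (The Last Train): author_id=5 -> matches Taylor
  - book 7 (Hollow Hills): author_id=4 -> matches Wilson
  - book 8 (Quiet Streets): author_id=2 -> matches Scott
All 8 rows appear; 1 has NULL author.

SQL:
SELECT a.title, b.name AS author
FROM books a
LEFT JOIN authors b ON a.author_id = b.id

Result:
title          | author
---------------+-------
Distant Shores | Nelson
Stone Bridges  | NULL  
The Glass Key  | Nelson
Paper Boats    | Lopez 
Winter Gardens | Brown 
The Last Train | Taylor
Hollow Hills   | Wilson
Quiet Streets  | Scott 


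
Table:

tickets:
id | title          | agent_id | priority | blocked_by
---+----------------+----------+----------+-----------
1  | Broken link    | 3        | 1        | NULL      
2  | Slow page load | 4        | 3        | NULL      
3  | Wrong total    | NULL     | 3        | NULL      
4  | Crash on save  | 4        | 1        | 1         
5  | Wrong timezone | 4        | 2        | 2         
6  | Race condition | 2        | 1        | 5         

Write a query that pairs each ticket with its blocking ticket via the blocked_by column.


This is a self-join: tickets is joined to a second copy of itself, matching each row's blocked_by to another row's id. Use LEFT JOIN so rows with blocked_by=NULL are kept.
  - ticket 1 (Broken link): blocked_by=NULL -> NULL
  - ticket 2 (Slow page load): blocked_by=NULL -> NULL
  - ticket 3 (Wrong total): blocked_by=NULL -> NULL
  - ticket 4 (Crash on save): blocked_by=1 -> Broken link
  - ticket 5 (Wrong timezone): blocked_by=2 -> Slow page load
  - ticket 6 (Race condition): blocked_by=5 -> Wrong timezone

SQL:
SELECT a.title AS item, b.title AS blocked_by
FROM tickets a
LEFT JOIN tickets b ON a.blocked_by = b.id

Result:
item           | blocked_by    
---------------+---------------
Broken link    | NULL          
Slow page load | NULL          
Wrong total    | NULL          
Crash on save  | Broken link   
Wrong timezone | Slow page load
Race condition | Wrong timezone


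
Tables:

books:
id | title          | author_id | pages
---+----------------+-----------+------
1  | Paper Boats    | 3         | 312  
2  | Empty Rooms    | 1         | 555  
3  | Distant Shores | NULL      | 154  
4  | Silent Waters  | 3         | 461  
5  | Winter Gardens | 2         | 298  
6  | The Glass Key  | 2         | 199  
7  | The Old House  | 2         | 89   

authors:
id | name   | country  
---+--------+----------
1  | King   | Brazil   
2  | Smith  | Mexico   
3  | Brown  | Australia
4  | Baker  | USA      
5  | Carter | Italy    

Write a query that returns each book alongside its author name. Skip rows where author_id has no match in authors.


INNER JOIN keeps only books rows whose author_id matches an id in authors. Walk through each book:
  - book 1 (Paper Boats): author_id=3 -> matches Brown
  - book 2 (Empty Rooms): author_id=1 -> matches King
  - book 3 (Distant Shores): author_id=NULL, no match -> dropped
  - book 4 (Silent Waters): author_id=3 -> matches Brown
  - book 5 (Winter Gardens): author_id=2 -> matches Smith
  - book 6 (The Glass Key): author_id=2 -> matches Smith
  - book 7 (The Old House): author_id=2 -> matches Smith
So 1 of 7 rows is dropped.

SQL:
SELECT a.title, b.name AS author
FROM books a
INNER JOIN authors b ON a.author_id = b.id

Result:
title          | author
---------------+-------
Paper Boats    | Brown 
Empty Rooms    | King  
Silent Waters  | Brown 
Winter Gardens | Smith 
The Glass Key  | Smith 
The Old House  | Smith 


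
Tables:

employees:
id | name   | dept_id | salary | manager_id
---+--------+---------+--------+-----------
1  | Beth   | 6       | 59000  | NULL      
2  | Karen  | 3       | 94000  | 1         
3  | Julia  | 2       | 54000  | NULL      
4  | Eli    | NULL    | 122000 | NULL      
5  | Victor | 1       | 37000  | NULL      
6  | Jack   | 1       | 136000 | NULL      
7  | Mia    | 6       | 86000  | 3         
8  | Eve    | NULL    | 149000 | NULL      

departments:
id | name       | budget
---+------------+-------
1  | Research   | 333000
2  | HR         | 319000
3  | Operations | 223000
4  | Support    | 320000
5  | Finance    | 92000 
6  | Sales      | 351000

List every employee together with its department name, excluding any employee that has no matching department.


INNER JOIN keeps only employees rows whose dept_id matches an id in departments. Walk through each employee:
  - employee 1 (Beth): dept_id=6 -> matches Sales
  - employee 2 (Karen): dept_id=3 -> matches Operations
  - employee 3 (Julia): dept_id=2 -> matches HR
  - employee 4 (Eli): dept_id=NULL, no match -> dropped
  - employee 5 (Victor): dept_id=1 -> matches Research
  - employee 6 (Jack): dept_id=1 -> matches Research
  - employee 7 (Mia): dept_id=6 -> matches Sales
  - employee 8 (Eve): dept_id=NULL, no match -> dropped
So 2 of 8 rows are dropped.

SQL:
SELECT a.name, b.name AS department
FROM employees a
INNER JOIN departments b ON a.dept_id = b.id

Result:
name   | department
-------+-----------
Beth   | Sales     
Karen  | Operations
Julia  | HR        
Victor | Research  
Jack   | Research  
Mia    | Sales     


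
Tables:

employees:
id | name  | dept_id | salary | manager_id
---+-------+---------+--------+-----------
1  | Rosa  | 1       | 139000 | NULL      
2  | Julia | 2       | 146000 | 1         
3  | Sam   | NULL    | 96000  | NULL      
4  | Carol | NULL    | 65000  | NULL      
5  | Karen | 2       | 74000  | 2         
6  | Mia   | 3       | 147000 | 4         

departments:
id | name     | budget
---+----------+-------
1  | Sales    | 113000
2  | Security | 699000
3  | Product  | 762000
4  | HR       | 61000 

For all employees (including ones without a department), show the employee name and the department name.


LEFT JOIN keeps every row from employees (the left table); where dept_id has no match in departments, the department columns become NULL. Walk through each employee:
  - employee 1 (Rosa): dept_id=1 -> matches Sales
  - employee 2 (Julia): dept_id=2 -> matches Security
  - employee 3 (Sam): dept_id=NULL, no match -> kept with NULL
  - employee 4 (Carol): dept_id=NULL, no match -> kept with NULL
  - employee 5 (Karen): dept_id=2 -> matches Security
  - employee 6 (Mia): dept_id=3 -> matches Product
All 6 rows appear; 2 have NULL department.

SQL:
SELECT a.name, b.name AS department
FROM employees a
LEFT JOIN departments b ON a.dept_id = b.id

Result:
name  | department
------+-----------
Rosa  | Sales     
Julia | Security  
Sam   | NULL      
Carol | NULL      
Karen | Security  
Mia   | Product   


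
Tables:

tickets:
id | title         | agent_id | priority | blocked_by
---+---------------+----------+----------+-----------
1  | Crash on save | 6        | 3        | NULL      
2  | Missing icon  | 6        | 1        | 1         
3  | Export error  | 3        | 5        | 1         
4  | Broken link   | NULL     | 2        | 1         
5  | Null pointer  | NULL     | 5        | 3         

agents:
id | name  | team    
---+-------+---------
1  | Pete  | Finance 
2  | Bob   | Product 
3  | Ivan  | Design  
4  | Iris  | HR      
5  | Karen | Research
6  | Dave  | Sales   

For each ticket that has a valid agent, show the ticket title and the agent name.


INNER JOIN keeps only tickets rows whose agent_id matches an id in agents. Walk through each ticket:
  - ticket 1 (Crash on save): agent_id=6 -> matches Dave
  - ticket 2 (Missing icon): agent_id=6 -> matches Dave
  - ticket 3 (Export error): agent_id=3 -> matches Ivan
  - ticket 4 (Broken link): agent_id=NULL, no match -> dropped
  - ticket 5 (Null pointer): agent_id=NULL, no match -> dropped
So 2 of 5 rows are dropped.

SQL:
SELECT a.title, b.name AS agent
FROM tickets a
INNER JOIN agents b ON a.agent_id = b.id

Result:
title         | agent
--------------+------
Crash on save | Dave 
Missing icon  | Dave 
Export error  | Ivan 


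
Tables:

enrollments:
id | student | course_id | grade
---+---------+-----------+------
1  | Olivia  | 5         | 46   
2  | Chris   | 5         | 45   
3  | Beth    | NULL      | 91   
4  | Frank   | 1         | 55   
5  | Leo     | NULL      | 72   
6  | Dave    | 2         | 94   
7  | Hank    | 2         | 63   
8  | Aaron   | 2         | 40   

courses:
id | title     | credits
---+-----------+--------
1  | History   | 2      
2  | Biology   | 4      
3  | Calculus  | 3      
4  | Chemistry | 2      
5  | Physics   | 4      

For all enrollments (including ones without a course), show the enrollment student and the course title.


LEFT JOIN keeps every row from enrollments (the left table); where course_id has no match in courses, the course columns become NULL. Walk through each enrollment:
  - enrollment 1 (Olivia): course_id=5 -> matches Physics
  - enrollment 2 (Chris): course_id=5 -> matches Physics
  - enrollment 3 (Beth): course_id=NULL, no match -> kept with NULL
  - enrollment 4 (Frank): course_id=1 -> matches History
  - enrollment 5 (Leo): course_id=NULL, no match -> kept with NULL
  - enrollment 6 (Dave): course_id=2 -> matches Biology
  - enrollment 7 (Hank): course_id=2 -> matches Biology
  - enrollment 8 (Aaron): course_id=2 -> matches Biology
All 8 rows appear; 2 have NULL course.

SQL:
SELECT a.student, b.title AS course
FROM enrollments a
LEFT JOIN courses b ON a.course_id = b.id

Result:
student | course 
--------+--------
Olivia  | Physics
Chris   | Physics
Beth    | NULL   
Frank   | History
Leo     | NULL   
Dave    | Biology
Hank    | Biology
Aaron   | Biology


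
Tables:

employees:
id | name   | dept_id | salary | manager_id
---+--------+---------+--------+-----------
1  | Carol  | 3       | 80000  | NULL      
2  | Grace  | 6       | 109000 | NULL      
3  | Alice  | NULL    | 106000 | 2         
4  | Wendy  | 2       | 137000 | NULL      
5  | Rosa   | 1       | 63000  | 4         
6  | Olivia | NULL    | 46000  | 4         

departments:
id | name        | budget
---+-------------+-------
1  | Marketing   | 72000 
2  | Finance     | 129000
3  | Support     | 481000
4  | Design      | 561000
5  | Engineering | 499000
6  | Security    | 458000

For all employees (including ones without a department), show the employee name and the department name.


LEFT JOIN keeps every row from employees (the left table); where dept_id has no match in departments, the department columns become NULL. Walk through each employee:
  - employee 1 (Carol): dept_id=3 -> matches Support
  - employee 2 (Grace): dept_id=6 -> matches Security
  - employee 3 (Alice): dept_id=NULL, no match -> kept with NULL
  - employee 4 (Wendy): dept_id=2 -> matches Finance
  - employee 5 (Rosa): dept_id=1 -> matches Marketing
  - employee 6 (Olivia): dept_id=NULL, no match -> kept with NULL
All 6 rows appear; 2 have NULL department.

SQL:
SELECT a.name, b.name AS department
FROM employees a
LEFT JOIN departments b ON a.dept_id = b.id

Result:
name   | department
-------+-----------
Carol  | Support   
Grace  | Security  
Alice  | NULL      
Wendy  | Finance   
Rosa   | Marketing 
Olivia | NULL      


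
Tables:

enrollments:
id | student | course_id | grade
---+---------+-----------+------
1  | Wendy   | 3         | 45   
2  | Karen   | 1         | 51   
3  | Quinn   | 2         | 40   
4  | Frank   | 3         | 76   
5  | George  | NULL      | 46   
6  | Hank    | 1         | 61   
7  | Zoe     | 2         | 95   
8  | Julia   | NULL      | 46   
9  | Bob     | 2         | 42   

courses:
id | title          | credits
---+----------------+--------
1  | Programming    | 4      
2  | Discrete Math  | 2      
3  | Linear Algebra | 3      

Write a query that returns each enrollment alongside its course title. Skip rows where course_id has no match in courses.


INNER JOIN keeps only enrollments rows whose course_id matches an id in courses. Walk through each enrollment:
  - enrollment 1 (Wendy): course_id=3 -> matches Linear Algebra
  - enrollment 2 (Karen): course_id=1 -> matches Programming
  - enrollment 3 (Quinn): course_id=2 -> matches Discrete Math
  - enrollment 4 (Frank): course_id=3 -> matches Linear Algebra
  - enrollment 5 (George): course_id=NULL, no match -> dropped
  - enrollment 6 (Hank): course_id=1 -> matches Programming
  - enrollment 7 (Zoe): course_id=2 -> matches Discrete Math
  - enrollment 8 (Julia): course_id=NULL, no match -> dropped
  - enrollment 9 (Bob): course_id=2 -> matches Discrete Math
So 2 of 9 rows are dropped.

SQL:
SELECT a.student, b.title AS course
FROM enrollments a
INNER JOIN courses b ON a.course_id = b.id

Result:
student | course        
--------+---------------
Wendy   | Linear Algebra
Karen   | Programming   
Quinn   | Discrete Math 
Frank   | Linear Algebra
Hank    | Programming   
Zoe     | Discrete Math 
Bob     | Discrete Math 


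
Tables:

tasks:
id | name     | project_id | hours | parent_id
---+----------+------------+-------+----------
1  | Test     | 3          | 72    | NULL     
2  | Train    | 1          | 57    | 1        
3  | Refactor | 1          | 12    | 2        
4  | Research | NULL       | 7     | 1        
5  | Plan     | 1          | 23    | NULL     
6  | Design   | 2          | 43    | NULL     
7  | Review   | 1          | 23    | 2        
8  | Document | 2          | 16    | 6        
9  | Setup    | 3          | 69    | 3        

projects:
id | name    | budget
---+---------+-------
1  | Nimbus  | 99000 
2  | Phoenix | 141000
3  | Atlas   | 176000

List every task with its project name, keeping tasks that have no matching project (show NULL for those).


LEFT JOIN keeps every row from tasks (the left table); where project_id has no match in projects, the project columns become NULL. Walk through each task:
  - task 1 (Test): project_id=3 -> matches Atlas
  - task 2 (Train): project_id=1 -> matches Nimbus
  - task 3 (Refactor): project_id=1 -> matches Nimbus
  - task 4 (Research): project_id=NULL, no match -> kept with NULL
  - task 5 (Plan): project_id=1 -> matches Nimbus
  - task 6 (Design): project_id=2 -> matches Phoenix
  - task 7 (Review): project_id=1 -> matches Nimbus
  - task 8 (Document): project_id=2 -> matches Phoenix
  - task 9 (Setup): project_id=3 -> matches Atlas
All 9 rows appear; 1 has NULL project.

SQL:
SELECT a.name, b.name AS project
FROM tasks a
LEFT JOIN projects b ON a.project_id = b.id

Result:
name     | project
---------+--------
Test     | Atlas  
Train    | Nimbus 
Refactor | Nimbus 
Research | NULL   
Plan     | Nimbus 
Design   | Phoenix
Review   | Nimbus 
Document | Phoenix
Setup    | Atlas  


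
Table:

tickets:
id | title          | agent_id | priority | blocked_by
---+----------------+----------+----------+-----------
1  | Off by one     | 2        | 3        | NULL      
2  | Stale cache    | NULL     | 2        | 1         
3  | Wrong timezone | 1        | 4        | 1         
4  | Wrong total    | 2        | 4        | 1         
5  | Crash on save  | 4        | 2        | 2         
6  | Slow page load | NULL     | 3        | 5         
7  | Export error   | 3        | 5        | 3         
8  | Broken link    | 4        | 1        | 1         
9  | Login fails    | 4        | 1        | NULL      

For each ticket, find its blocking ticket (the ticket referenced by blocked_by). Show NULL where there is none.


This is a self-join: tickets is joined to a second copy of itself, matching each row's blocked_by to another row's id. Use LEFT JOIN so rows with blocked_by=NULL are kept.
  - ticket 1 (Off by one): blocked_by=NULL -> NULL
  - ticket 2 (Stale cache): blocked_by=1 -> Off by one
  - ticket 3 (Wrong timezone): blocked_by=1 -> Off by one
  - ticket 4 (Wrong total): blocked_by=1 -> Off by one
  - ticket 5 (Crash on save): blocked_by=2 -> Stale cache
  - ticket 6 (Slow page load): blocked_by=5 -> Crash on save
  - ticket 7 (Export error): blocked_by=3 -> Wrong timezone
  - ticket 8 (Broken link): blocked_by=1 -> Off by one
  - ticket 9 (Login fails): blocked_by=NULL -> NULL

SQL:
SELECT a.title AS item, b.title AS blocked_by
FROM tickets a
LEFT JOIN tickets b ON a.blocked_by = b.id

Result:
item           | blocked_by    
---------------+---------------
Off by one     | NULL          
Stale cache    | Off by one    
Wrong timezone | Off by one    
Wrong total    | Off by one    
Crash on save  | Stale cache   
Slow page load | Crash on save 
Export error   | Wrong timezone
Broken link    | Off by one    
Login fails    | NULL          


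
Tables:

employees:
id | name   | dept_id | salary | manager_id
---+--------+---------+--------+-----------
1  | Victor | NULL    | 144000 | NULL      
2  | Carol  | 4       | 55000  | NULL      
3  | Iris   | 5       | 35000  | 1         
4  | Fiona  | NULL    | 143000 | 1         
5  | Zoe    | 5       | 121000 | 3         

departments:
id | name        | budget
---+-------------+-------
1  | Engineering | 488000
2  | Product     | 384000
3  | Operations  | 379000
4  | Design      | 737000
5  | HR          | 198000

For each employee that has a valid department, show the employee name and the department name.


INNER JOIN keeps only employees rows whose dept_id matches an id in departments. Walk through each employee:
  - employee 1 (Victor): dept_id=NULL, no match -> dropped
  - employee 2 (Carol): dept_id=4 -> matches Design
  - employee 3 (Iris): dept_id=5 -> matches HR
  - employee 4 (Fiona): dept_id=NULL, no match -> dropped
  - employee 5 (Zoe): dept_id=5 -> matches HR
So 2 of 5 rows are dropped.

SQL:
SELECT a.name, b.name AS department
FROM employees a
INNER JOIN departments b ON a.dept_id = b.id

Result:
name  | department
------+-----------
Carol | Design    
Iris  | HR        
Zoe   | HR        


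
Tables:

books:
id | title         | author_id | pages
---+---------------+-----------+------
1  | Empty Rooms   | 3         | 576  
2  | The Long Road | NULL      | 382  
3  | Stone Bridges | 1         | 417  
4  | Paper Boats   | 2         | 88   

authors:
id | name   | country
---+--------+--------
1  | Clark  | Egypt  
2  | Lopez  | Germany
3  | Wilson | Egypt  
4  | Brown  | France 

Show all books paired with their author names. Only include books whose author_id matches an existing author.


INNER JOIN keeps only books rows whose author_id matches an id in authors. Walk through each book:
  - book 1 (Empty Rooms): author_id=3 -> matches Wilson
  - book 2 (The Long Road): author_id=NULL, no match -> dropped
  - book 3 (Stone Bridges): author_id=1 -> matches Clark
  - book 4 (Paper Boats): author_id=2 -> matches Lopez
So 1 of 4 rows is dropped.

SQL:
SELECT a.title, b.name AS author
FROM books a
INNER JOIN authors b ON a.author_id = b.id

Result:
title         | author
--------------+-------
Empty Rooms   | Wilson
Stone Bridges | Clark 
Paper Boats   | Lopez 


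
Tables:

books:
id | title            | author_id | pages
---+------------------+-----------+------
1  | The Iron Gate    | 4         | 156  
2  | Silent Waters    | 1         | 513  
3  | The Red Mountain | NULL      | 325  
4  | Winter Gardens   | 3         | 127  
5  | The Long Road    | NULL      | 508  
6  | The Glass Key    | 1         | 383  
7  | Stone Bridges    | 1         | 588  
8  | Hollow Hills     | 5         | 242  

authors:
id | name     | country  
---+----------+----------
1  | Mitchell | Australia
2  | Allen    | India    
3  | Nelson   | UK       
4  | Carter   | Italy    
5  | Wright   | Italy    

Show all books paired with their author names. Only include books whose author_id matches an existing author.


INNER JOIN keeps only books rows whose author_id matches an id in authors. Walk through each book:
  - book 1 (The Iron Gate): author_id=4 -> matches Carter
  - book 2 (Silent Waters): author_id=1 -> matches Mitchell
  - book 3 (The Red Mountain): author_id=NULL, no match -> dropped
  - book 4 (Winter Gardens): author_id=3 -> matches Nelson
  - book 5 (The Long Road): author_id=NULL, no match -> dropped
  - book 6 (The Glass Key): author_id=1 -> matches Mitchell
  - book 7 (Stone Bridges): author_id=1 -> matches Mitchell
  - book 8 (Hollow Hills): author_id=5 -> matches Wright
So 2 of 8 rows are dropped.

SQL:
SELECT a.title, b.name AS author
FROM books a
INNER JOIN authors b ON a.author_id = b.id

Result:
title          | author  
---------------+---------
The Iron Gate  | Carter  
Silent Waters  | Mitchell
Winter Gardens | Nelson  
The Glass Key  | Mitchell
Stone Bridges  | Mitchell
Hollow Hills   | Wright  


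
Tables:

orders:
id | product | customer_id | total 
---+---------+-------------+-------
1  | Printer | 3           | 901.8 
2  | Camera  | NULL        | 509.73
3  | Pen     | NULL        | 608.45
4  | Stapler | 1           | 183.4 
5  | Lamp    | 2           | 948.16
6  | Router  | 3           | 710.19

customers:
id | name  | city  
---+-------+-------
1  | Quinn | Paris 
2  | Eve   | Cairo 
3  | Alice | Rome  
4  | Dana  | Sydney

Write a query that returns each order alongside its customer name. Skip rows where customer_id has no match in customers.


INNER JOIN keeps only orders rows whose customer_id matches an id in customers. Walk through each order:
  - order 1 (Printer): customer_id=3 -> matches Alice
  - order 2 (Camera): customer_id=NULL, no match -> dropped
  - order 3 (Pen): customer_id=NULL, no match -> dropped
  - order 4 (Stapler): customer_id=1 -> matches Quinn
  - order 5 (Lamp): customer_id=2 -> matches Eve
  - order 6 (Router): customer_id=3 -> matches Alice
So 2 of 6 rows are dropped.

SQL:
SELECT a.product, b.name AS customer
FROM orders a
INNER JOIN customers b ON a.customer_id = b.id

Result:
product | customer
--------+---------
Printer | Alice   
Stapler | Quinn   
Lamp    | Eve     
Router  | Alice   


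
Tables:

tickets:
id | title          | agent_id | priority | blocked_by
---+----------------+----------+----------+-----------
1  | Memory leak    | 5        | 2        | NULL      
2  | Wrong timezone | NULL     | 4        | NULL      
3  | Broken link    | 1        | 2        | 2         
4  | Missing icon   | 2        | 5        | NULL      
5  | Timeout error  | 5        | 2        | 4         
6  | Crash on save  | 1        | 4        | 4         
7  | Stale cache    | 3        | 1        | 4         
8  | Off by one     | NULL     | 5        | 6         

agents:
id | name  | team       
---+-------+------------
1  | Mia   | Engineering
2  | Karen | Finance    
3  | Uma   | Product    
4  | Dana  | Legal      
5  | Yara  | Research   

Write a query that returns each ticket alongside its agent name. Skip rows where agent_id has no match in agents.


INNER JOIN keeps only tickets rows whose agent_id matches an id in agents. Walk through each ticket:
  - ticket 1 (Memory leak): agent_id=5 -> matches Yara
  - ticket 2 (Wrong timezone): agent_id=NULL, no match -> dropped
  - ticket 3 (Broken link): agent_id=1 -> matches Mia
  - ticket 4 (Missing icon): agent_id=2 -> matches Karen
  - ticket 5 (Timeout error): agent_id=5 -> matches Yara
  - ticket 6 (Crash on save): agent_id=1 -> matches Mia
  - ticket 7 (Stale cache): agent_id=3 -> matches Uma
  - ticket 8 (Off by one): agent_id=NULL, no match -> dropped
So 2 of 8 rows are dropped.

SQL:
SELECT a.title, b.name AS agent
FROM tickets a
INNER JOIN agents b ON a.agent_id = b.id

Result:
title         | agent
--------------+------
Memory leak   | Yara 
Broken link   | Mia  
Missing icon  | Karen
Timeout error | Yara 
Crash on save | Mia  
Stale cache   | Uma  


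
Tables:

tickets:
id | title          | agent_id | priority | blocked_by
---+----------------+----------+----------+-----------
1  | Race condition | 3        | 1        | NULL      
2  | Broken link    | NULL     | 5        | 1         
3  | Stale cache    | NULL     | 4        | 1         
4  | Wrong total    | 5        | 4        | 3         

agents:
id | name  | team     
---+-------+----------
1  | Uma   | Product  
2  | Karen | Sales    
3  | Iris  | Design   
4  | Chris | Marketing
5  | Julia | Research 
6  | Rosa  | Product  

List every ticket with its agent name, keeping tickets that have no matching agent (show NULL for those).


LEFT JOIN keeps every row from tickets (the left table); where agent_id has no match in agents, the agent columns become NULL. Walk through each ticket:
  - ticket 1 (Race condition): agent_id=3 -> matches Iris
  - ticket 2 (Broken link): agent_id=NULL, no match -> kept with NULL
  - ticket 3 (Stale cache): agent_id=NULL, no match -> kept with NULL
  - ticket 4 (Wrong total): agent_id=5 -> matches Julia
All 4 rows appear; 2 have NULL agent.

SQL:
SELECT a.title, b.name AS agent
FROM tickets a
LEFT JOIN agents b ON a.agent_id = b.id

Result:
title          | agent
---------------+------
Race condition | Iris 
Broken link    | NULL 
Stale cache    | NULL 
Wrong total    | Julia


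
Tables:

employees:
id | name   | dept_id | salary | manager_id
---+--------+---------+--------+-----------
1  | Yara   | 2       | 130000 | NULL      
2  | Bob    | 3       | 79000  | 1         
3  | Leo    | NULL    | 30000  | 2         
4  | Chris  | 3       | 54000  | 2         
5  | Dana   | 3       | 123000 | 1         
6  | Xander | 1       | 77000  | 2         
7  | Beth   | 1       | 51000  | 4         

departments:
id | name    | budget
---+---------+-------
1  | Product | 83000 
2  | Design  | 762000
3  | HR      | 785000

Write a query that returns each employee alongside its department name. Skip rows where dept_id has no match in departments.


INNER JOIN keeps only employees rows whose dept_id matches an id in departments. Walk through each employee:
  - employee 1 (Yara): dept_id=2 -> matches Design
  - employee 2 (Bob): dept_id=3 -> matches HR
  - employee 3 (Leo): dept_id=NULL, no match -> dropped
  - employee 4 (Chris): dept_id=3 -> matches HR
  - employee 5 (Dana): dept_id=3 -> matches HR
  - employee 6 (Xander): dept_id=1 -> matches Product
  - employee 7 (Beth): dept_id=1 -> matches Product
So 1 of 7 rows is dropped.

SQL:
SELECT a.name, b.name AS department
FROM employees a
INNER JOIN departments b ON a.dept_id = b.id

Result:
name   | department
-------+-----------
Yara   | Design    
Bob    | HR        
Chris  | HR        
Dana   | HR        
Xander | Product   
Beth   | Product   


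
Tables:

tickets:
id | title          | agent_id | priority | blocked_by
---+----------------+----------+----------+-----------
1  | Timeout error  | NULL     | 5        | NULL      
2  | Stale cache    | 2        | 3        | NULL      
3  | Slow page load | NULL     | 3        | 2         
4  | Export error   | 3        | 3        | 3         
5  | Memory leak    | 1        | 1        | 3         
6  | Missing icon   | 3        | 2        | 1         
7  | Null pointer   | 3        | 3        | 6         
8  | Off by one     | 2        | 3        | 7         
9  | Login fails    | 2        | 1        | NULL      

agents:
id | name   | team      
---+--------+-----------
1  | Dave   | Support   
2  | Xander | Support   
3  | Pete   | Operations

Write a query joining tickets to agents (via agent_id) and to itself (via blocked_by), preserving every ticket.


Two LEFT JOINs from the same base table tickets: one to agents via agent_id, one to tickets itself via blocked_by. Both are LEFT so every ticket is preserved.
Match against agents:
  - ticket 1 (Timeout error): agent_id=NULL, no match -> kept with NULL
  - ticket 2 (Stale cache): agent_id=2 -> matches Xander
  - ticket 3 (Slow page load): agent_id=NULL, no match -> kept with NULL
  - ticket 4 (Export error): agent_id=3 -> matches Pete
  - ticket 5 (Memory leak): agent_id=1 -> matches Dave
  - ticket 6 (Missing icon): agent_id=3 -> matches Pete
  - ticket 7 (Null pointer): agent_id=3 -> matches Pete
  - ticket 8 (Off by one): agent_id=2 -> matches Xander
  - ticket 9 (Login fails): agent_id=2 -> matches Xander
Match against tickets (self):
  - ticket 1 (Timeout error): blocked_by=NULL -> NULL
  - ticket 2 (Stale cache): blocked_by=NULL -> NULL
  - ticket 3 (Slow page load): blocked_by=2 -> Stale cache
  - ticket 4 (Export error): blocked_by=3 -> Slow page load
  - ticket 5 (Memory leak): blocked_by=3 -> Slow page load
  - ticket 6 (Missing icon): blocked_by=1 -> Timeout error
  - ticket 7 (Null pointer): blocked_by=6 -> Missing icon
  - ticket 8 (Off by one): blocked_by=7 -> Null pointer
  - ticket 9 (Login fails): blocked_by=NULL -> NULL

SQL:
SELECT a.title, b.name AS agent, c.title AS blocked_by
FROM tickets a
LEFT JOIN agents b ON a.agent_id = b.id
LEFT JOIN tickets c ON a.blocked_by = c.id

Result:
title          | agent  | blocked_by    
---------------+--------+---------------
Timeout error  | NULL   | NULL          
Stale cache    | Xander | NULL          
Slow page load | NULL   | Stale cache   
Export error   | Pete   | Slow page load
Memory leak    | Dave   | Slow page load
Missing icon   | Pete   | Timeout error 
Null pointer   | Pete   | Missing icon  
Off by one     | Xander | Null pointer  
Login fails    | Xander | NULL          
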